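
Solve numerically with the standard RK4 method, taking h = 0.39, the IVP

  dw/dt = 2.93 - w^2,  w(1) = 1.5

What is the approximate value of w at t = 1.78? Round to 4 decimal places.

RK4: k1 = f(t_n, w_n); k2 = f(t_n + h/2, w_n + (h/2)·k1); k3 = f(t_n + h/2, w_n + (h/2)·k2); k4 = f(t_n + h, w_n + h·k3); w_{n+1} = w_n + (h/6)·(k1 + 2k2 + 2k3 + k4).
t=1.000000, w=1.500000:
  k1 = f(1.000000, 1.500000) = 0.680000
  k2 = f(1.195000, 1.632600) = 0.264617
  k3 = f(1.195000, 1.551600) = 0.522536
  k4 = f(1.390000, 1.703789) = 0.027102
  w ← 1.500000 + (0.39/6)·(k1 + 2k2 + 2k3 + k4) = 1.648292
t=1.390000, w=1.648292:
  k1 = f(1.390000, 1.648292) = 0.213135
  k2 = f(1.585000, 1.689853) = 0.074397
  k3 = f(1.585000, 1.662799) = 0.165099
  k4 = f(1.780000, 1.712680) = -0.003274
  w ← 1.648292 + (0.39/6)·(k1 + 2k2 + 2k3 + k4) = 1.693067
w(1.78) ≈ 1.6931

1.6931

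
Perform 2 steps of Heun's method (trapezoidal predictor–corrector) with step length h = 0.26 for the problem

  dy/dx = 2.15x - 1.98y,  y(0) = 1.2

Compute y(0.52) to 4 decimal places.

0.6834

Heun: k1 = f(x_n, y_n); k2 = f(x_n + h, y_n + h·k1); y_{n+1} = y_n + (h/2)·(k1 + k2).
x=0.000000, y=1.200000:
  k1 = f(0.000000, 1.200000) = -2.376000
  k2 = f(0.260000, 0.582240) = -0.593835
  y ← 1.200000 + (0.26/2)·(-2.376000 + (-0.593835)) = 0.813921
x=0.260000, y=0.813921:
  k1 = f(0.260000, 0.813921) = -1.052564
  k2 = f(0.520000, 0.540255) = 0.048296
  y ← 0.813921 + (0.26/2)·(-1.052564 + 0.048296) = 0.683366
y(0.52) ≈ 0.6834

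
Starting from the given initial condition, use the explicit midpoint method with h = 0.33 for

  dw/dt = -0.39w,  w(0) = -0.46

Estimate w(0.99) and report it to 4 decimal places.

-0.3130

Midpoint: k1 = f(t_n, w_n); k2 = f(t_n + h/2, w_n + (h/2)·k1); w_{n+1} = w_n + h·k2.
t=0.000000, w=-0.460000:
  k1 = f(0.000000, -0.460000) = 0.179400
  k2 = f(0.165000, -0.430399) = 0.167856
  w ← -0.460000 + 0.33·0.167856 = -0.404608
t=0.330000, w=-0.404608:
  k1 = f(0.330000, -0.404608) = 0.157797
  k2 = f(0.495000, -0.378571) = 0.147643
  w ← -0.404608 + 0.33·0.147643 = -0.355886
t=0.660000, w=-0.355886:
  k1 = f(0.660000, -0.355886) = 0.138795
  k2 = f(0.825000, -0.332984) = 0.129864
  w ← -0.355886 + 0.33·0.129864 = -0.313030
w(0.99) ≈ -0.3130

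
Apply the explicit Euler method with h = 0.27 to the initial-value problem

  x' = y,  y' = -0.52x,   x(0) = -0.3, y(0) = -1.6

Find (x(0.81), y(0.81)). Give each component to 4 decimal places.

-1.5455, -1.2933

Euler on (x,y): x_{n+1} = x_n + h·x', y_{n+1} = y_n + h·y'.
0.000000: (-0.300000, -1.600000); f=(-1.600000, 0.156000) → (-0.732000, -1.557880)
0.270000: (-0.732000, -1.557880); f=(-1.557880, 0.380640) → (-1.152628, -1.455107)
0.540000: (-1.152628, -1.455107); f=(-1.455107, 0.599366) → (-1.545507, -1.293278)
(x(0.81), y(0.81)) ≈ (-1.5455, -1.2933)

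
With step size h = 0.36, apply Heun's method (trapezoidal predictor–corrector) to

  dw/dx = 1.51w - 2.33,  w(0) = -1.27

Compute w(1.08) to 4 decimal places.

-12.0676

Heun: k1 = f(x_n, w_n); k2 = f(x_n + h, w_n + h·k1); w_{n+1} = w_n + (h/2)·(k1 + k2).
x=0.000000, w=-1.270000:
  k1 = f(0.000000, -1.270000) = -4.247700
  k2 = f(0.360000, -2.799172) = -6.556750
  w ← -1.270000 + (0.36/2)·(-4.247700 + (-6.556750)) = -3.214801
x=0.360000, w=-3.214801:
  k1 = f(0.360000, -3.214801) = -7.184349
  k2 = f(0.720000, -5.801167) = -11.089762
  w ← -3.214801 + (0.36/2)·(-7.184349 + (-11.089762)) = -6.504141
x=0.720000, w=-6.504141:
  k1 = f(0.720000, -6.504141) = -12.151253
  k2 = f(1.080000, -10.878592) = -18.756674
  w ← -6.504141 + (0.36/2)·(-12.151253 + (-18.756674)) = -12.067568
w(1.08) ≈ -12.0676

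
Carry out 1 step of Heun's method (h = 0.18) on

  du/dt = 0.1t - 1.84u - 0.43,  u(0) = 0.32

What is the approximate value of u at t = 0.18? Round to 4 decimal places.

0.1686

Heun: k1 = f(t_n, u_n); k2 = f(t_n + h, u_n + h·k1); u_{n+1} = u_n + (h/2)·(k1 + k2).
t=0.000000, u=0.320000:
  k1 = f(0.000000, 0.320000) = -1.018800
  k2 = f(0.180000, 0.136616) = -0.663373
  u ← 0.320000 + (0.18/2)·(-1.018800 + (-0.663373)) = 0.168604
u(0.18) ≈ 0.1686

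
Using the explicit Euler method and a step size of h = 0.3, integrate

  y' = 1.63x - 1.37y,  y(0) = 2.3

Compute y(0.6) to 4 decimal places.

Euler: y_{n+1} = y_n + h·f(x_n, y_n).
x=0.000000, y=2.300000: f=-3.151000 → y ← 2.300000 + 0.3·(-3.151000) = 1.354700
x=0.300000, y=1.354700: f=-1.366939 → y ← 1.354700 + 0.3·(-1.366939) = 0.944618
y(0.6) ≈ 0.9446

0.9446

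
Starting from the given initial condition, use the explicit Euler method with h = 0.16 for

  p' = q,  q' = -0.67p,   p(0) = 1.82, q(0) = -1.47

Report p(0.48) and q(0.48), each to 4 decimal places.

Euler on (p,q): p_{n+1} = p_n + h·p', q_{n+1} = q_n + h·q'.
0.000000: (1.820000, -1.470000); f=(-1.470000, -1.219400) → (1.584800, -1.665104)
0.160000: (1.584800, -1.665104); f=(-1.665104, -1.061816) → (1.318383, -1.834995)
0.320000: (1.318383, -1.834995); f=(-1.834995, -0.883317) → (1.024784, -1.976325)
(p(0.48), q(0.48)) ≈ (1.0248, -1.9763)

1.0248, -1.9763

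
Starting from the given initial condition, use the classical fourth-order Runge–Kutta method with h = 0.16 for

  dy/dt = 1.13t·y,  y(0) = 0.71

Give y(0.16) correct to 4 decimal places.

RK4: k1 = f(t_n, y_n); k2 = f(t_n + h/2, y_n + (h/2)·k1); k3 = f(t_n + h/2, y_n + (h/2)·k2); k4 = f(t_n + h, y_n + h·k3); y_{n+1} = y_n + (h/6)·(k1 + 2k2 + 2k3 + k4).
t=0.000000, y=0.710000:
  k1 = f(0.000000, 0.710000) = 0.000000
  k2 = f(0.080000, 0.710000) = 0.064184
  k3 = f(0.080000, 0.715135) = 0.064648
  k4 = f(0.160000, 0.720344) = 0.130238
  y ← 0.710000 + (0.16/6)·(k1 + 2k2 + 2k3 + k4) = 0.720344
y(0.16) ≈ 0.7203

0.7203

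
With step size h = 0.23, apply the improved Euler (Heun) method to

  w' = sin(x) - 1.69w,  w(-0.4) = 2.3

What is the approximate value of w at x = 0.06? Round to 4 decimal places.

Heun: k1 = f(x_n, w_n); k2 = f(x_n + h, w_n + h·k1); w_{n+1} = w_n + (h/2)·(k1 + k2).
x=-0.400000, w=2.300000:
  k1 = f(-0.400000, 2.300000) = -4.276418
  k2 = f(-0.170000, 1.316424) = -2.393939
  w ← 2.300000 + (0.23/2)·(-4.276418 + (-2.393939)) = 1.532909
x=-0.170000, w=1.532909:
  k1 = f(-0.170000, 1.532909) = -2.759798
  k2 = f(0.060000, 0.898155) = -1.457918
  w ← 1.532909 + (0.23/2)·(-2.759798 + (-1.457918)) = 1.047872
w(0.06) ≈ 1.0479

1.0479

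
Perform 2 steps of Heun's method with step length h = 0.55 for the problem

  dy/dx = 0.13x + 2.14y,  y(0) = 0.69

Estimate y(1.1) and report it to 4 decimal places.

Heun: k1 = f(x_n, y_n); k2 = f(x_n + h, y_n + h·k1); y_{n+1} = y_n + (h/2)·(k1 + k2).
x=0.000000, y=0.690000:
  k1 = f(0.000000, 0.690000) = 1.476600
  k2 = f(0.550000, 1.502130) = 3.286058
  y ← 0.690000 + (0.55/2)·(1.476600 + 3.286058) = 1.999731
x=0.550000, y=1.999731:
  k1 = f(0.550000, 1.999731) = 4.350924
  k2 = f(1.100000, 4.392739) = 9.543462
  y ← 1.999731 + (0.55/2)·(4.350924 + 9.543462) = 5.820687
y(1.1) ≈ 5.8207

5.8207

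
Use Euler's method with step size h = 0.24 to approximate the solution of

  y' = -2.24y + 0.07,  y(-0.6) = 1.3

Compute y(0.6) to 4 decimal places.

Euler: y_{n+1} = y_n + h·f(x_n, y_n).
x=-0.600000, y=1.300000: f=-2.842000 → y ← 1.300000 + 0.24·(-2.842000) = 0.617920
x=-0.360000, y=0.617920: f=-1.314141 → y ← 0.617920 + 0.24·(-1.314141) = 0.302526
x=-0.120000, y=0.302526: f=-0.607659 → y ← 0.302526 + 0.24·(-0.607659) = 0.156688
x=0.120000, y=0.156688: f=-0.280981 → y ← 0.156688 + 0.24·(-0.280981) = 0.089253
x=0.360000, y=0.089253: f=-0.129926 → y ← 0.089253 + 0.24·(-0.129926) = 0.058070
y(0.6) ≈ 0.0581

0.0581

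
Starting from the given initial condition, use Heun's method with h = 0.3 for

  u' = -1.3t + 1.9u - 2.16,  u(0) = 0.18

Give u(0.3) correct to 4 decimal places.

-0.5793

Heun: k1 = f(t_n, u_n); k2 = f(t_n + h, u_n + h·k1); u_{n+1} = u_n + (h/2)·(k1 + k2).
t=0.000000, u=0.180000:
  k1 = f(0.000000, 0.180000) = -1.818000
  k2 = f(0.300000, -0.365400) = -3.244260
  u ← 0.180000 + (0.3/2)·(-1.818000 + (-3.244260)) = -0.579339
u(0.3) ≈ -0.5793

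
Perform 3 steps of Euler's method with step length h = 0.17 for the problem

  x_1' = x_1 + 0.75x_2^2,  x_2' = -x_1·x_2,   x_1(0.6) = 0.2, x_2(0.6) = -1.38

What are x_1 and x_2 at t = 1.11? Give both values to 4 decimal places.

1.1091, -1.0617

Euler on (x_1,x_2): x_1_{n+1} = x_1_n + h·x_1', x_2_{n+1} = x_2_n + h·x_2'.
0.600000: (0.200000, -1.380000); f=(1.628300, 0.276000) → (0.476811, -1.333080)
0.770000: (0.476811, -1.333080); f=(1.809638, 0.635627) → (0.784449, -1.225023)
0.940000: (0.784449, -1.225023); f=(1.909961, 0.960969) → (1.109143, -1.061659)
(x_1(1.11), x_2(1.11)) ≈ (1.1091, -1.0617)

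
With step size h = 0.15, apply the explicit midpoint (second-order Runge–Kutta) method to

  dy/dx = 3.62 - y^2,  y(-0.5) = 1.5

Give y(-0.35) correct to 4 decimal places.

Midpoint: k1 = f(x_n, y_n); k2 = f(x_n + h/2, y_n + (h/2)·k1); y_{n+1} = y_n + h·k2.
x=-0.500000, y=1.500000:
  k1 = f(-0.500000, 1.500000) = 1.370000
  k2 = f(-0.425000, 1.602750) = 1.051192
  y ← 1.500000 + 0.15·1.051192 = 1.657679
y(-0.35) ≈ 1.6577

1.6577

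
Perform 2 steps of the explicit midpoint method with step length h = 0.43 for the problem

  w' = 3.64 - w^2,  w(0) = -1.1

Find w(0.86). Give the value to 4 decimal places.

1.3835

Midpoint: k1 = f(x_n, w_n); k2 = f(x_n + h/2, w_n + (h/2)·k1); w_{n+1} = w_n + h·k2.
x=0.000000, w=-1.100000:
  k1 = f(0.000000, -1.100000) = 2.430000
  k2 = f(0.215000, -0.577550) = 3.306436
  w ← -1.100000 + 0.43·3.306436 = 0.321767
x=0.430000, w=0.321767:
  k1 = f(0.430000, 0.321767) = 3.536466
  k2 = f(0.645000, 1.082108) = 2.469043
  w ← 0.321767 + 0.43·2.469043 = 1.383456
w(0.86) ≈ 1.3835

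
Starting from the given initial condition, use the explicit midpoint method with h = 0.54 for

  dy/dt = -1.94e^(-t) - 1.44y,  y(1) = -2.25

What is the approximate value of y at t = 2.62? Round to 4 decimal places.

Midpoint: k1 = f(t_n, y_n); k2 = f(t_n + h/2, y_n + (h/2)·k1); y_{n+1} = y_n + h·k2.
t=1.000000, y=-2.250000:
  k1 = f(1.000000, -2.250000) = 2.526314
  k2 = f(1.270000, -1.567895) = 1.712956
  y ← -2.250000 + 0.54·1.712956 = -1.325004
t=1.540000, y=-1.325004:
  k1 = f(1.540000, -1.325004) = 1.492106
  k2 = f(1.810000, -0.922135) = 1.010386
  y ← -1.325004 + 0.54·1.010386 = -0.779396
t=2.080000, y=-0.779396:
  k1 = f(2.080000, -0.779396) = 0.879965
  k2 = f(2.350000, -0.541805) = 0.595183
  y ← -0.779396 + 0.54·0.595183 = -0.457997
y(2.62) ≈ -0.4580

-0.4580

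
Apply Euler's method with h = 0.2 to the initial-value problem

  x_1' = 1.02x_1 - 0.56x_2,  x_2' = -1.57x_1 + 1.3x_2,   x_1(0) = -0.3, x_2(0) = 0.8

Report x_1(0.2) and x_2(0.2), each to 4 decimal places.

Euler on (x_1,x_2): x_1_{n+1} = x_1_n + h·x_1', x_2_{n+1} = x_2_n + h·x_2'.
0.000000: (-0.300000, 0.800000); f=(-0.754000, 1.511000) → (-0.450800, 1.102200)
(x_1(0.2), x_2(0.2)) ≈ (-0.4508, 1.1022)

-0.4508, 1.1022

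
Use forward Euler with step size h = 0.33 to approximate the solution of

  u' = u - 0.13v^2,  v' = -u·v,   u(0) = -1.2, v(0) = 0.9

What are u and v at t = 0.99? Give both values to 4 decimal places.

Euler on (u,v): u_{n+1} = u_n + h·u', v_{n+1} = v_n + h·v'.
0.000000: (-1.200000, 0.900000); f=(-1.305300, 1.080000) → (-1.630749, 1.256400)
0.330000: (-1.630749, 1.256400); f=(-1.835959, 2.048873) → (-2.236616, 1.932528)
0.660000: (-2.236616, 1.932528); f=(-2.722122, 4.322322) → (-3.134916, 3.358895)
(u(0.99), v(0.99)) ≈ (-3.1349, 3.3589)

-3.1349, 3.3589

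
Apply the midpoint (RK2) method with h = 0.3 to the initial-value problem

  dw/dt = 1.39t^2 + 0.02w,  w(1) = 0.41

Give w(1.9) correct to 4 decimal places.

Midpoint: k1 = f(t_n, w_n); k2 = f(t_n + h/2, w_n + (h/2)·k1); w_{n+1} = w_n + h·k2.
t=1.000000, w=0.410000:
  k1 = f(1.000000, 0.410000) = 1.398200
  k2 = f(1.150000, 0.619730) = 1.850670
  w ← 0.410000 + 0.3·1.850670 = 0.965201
t=1.300000, w=0.965201:
  k1 = f(1.300000, 0.965201) = 2.368404
  k2 = f(1.450000, 1.320461) = 2.948884
  w ← 0.965201 + 0.3·2.948884 = 1.849866
t=1.600000, w=1.849866:
  k1 = f(1.600000, 1.849866) = 3.595397
  k2 = f(1.750000, 2.389176) = 4.304659
  w ← 1.849866 + 0.3·4.304659 = 3.141264
w(1.9) ≈ 3.1413

3.1413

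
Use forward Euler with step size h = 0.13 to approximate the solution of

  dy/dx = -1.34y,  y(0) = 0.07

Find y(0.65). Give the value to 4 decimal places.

Euler: y_{n+1} = y_n + h·f(x_n, y_n).
x=0.000000, y=0.070000: f=-0.093800 → y ← 0.070000 + 0.13·(-0.093800) = 0.057806
x=0.130000, y=0.057806: f=-0.077460 → y ← 0.057806 + 0.13·(-0.077460) = 0.047736
x=0.260000, y=0.047736: f=-0.063967 → y ← 0.047736 + 0.13·(-0.063967) = 0.039421
x=0.390000, y=0.039421: f=-0.052824 → y ← 0.039421 + 0.13·(-0.052824) = 0.032553
x=0.520000, y=0.032553: f=-0.043622 → y ← 0.032553 + 0.13·(-0.043622) = 0.026883
y(0.65) ≈ 0.0269

0.0269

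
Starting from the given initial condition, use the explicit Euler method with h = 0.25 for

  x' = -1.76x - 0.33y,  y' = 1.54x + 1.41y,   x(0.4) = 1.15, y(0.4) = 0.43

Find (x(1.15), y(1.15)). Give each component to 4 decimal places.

Euler on (x,y): x_{n+1} = x_n + h·x', y_{n+1} = y_n + h·y'.
0.400000: (1.150000, 0.430000); f=(-2.165900, 2.377300) → (0.608525, 1.024325)
0.650000: (0.608525, 1.024325); f=(-1.409031, 2.381427) → (0.256267, 1.619682)
0.900000: (0.256267, 1.619682); f=(-0.985525, 2.678403) → (0.009886, 2.289282)
(x(1.15), y(1.15)) ≈ (0.0099, 2.2893)

0.0099, 2.2893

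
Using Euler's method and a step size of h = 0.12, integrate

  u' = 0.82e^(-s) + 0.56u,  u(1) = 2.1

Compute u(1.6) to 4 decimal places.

3.0748

Euler: u_{n+1} = u_n + h·f(s_n, u_n).
s=1.000000, u=2.100000: f=1.477661 → u ← 2.100000 + 0.12·1.477661 = 2.277319
s=1.120000, u=2.277319: f=1.542848 → u ← 2.277319 + 0.12·1.542848 = 2.462461
s=1.240000, u=2.462461: f=1.616273 → u ← 2.462461 + 0.12·1.616273 = 2.656414
s=1.360000, u=2.656414: f=1.698054 → u ← 2.656414 + 0.12·1.698054 = 2.860180
s=1.480000, u=2.860180: f=1.788364 → u ← 2.860180 + 0.12·1.788364 = 3.074784
u(1.6) ≈ 3.0748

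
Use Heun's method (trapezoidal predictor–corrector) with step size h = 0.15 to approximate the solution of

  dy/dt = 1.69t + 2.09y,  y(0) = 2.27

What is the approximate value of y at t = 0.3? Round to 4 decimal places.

4.3038

Heun: k1 = f(t_n, y_n); k2 = f(t_n + h, y_n + h·k1); y_{n+1} = y_n + (h/2)·(k1 + k2).
t=0.000000, y=2.270000:
  k1 = f(0.000000, 2.270000) = 4.744300
  k2 = f(0.150000, 2.981645) = 6.485138
  y ← 2.270000 + (0.15/2)·(4.744300 + 6.485138) = 3.112208
t=0.150000, y=3.112208:
  k1 = f(0.150000, 3.112208) = 6.758014
  k2 = f(0.300000, 4.125910) = 9.130152
  y ← 3.112208 + (0.15/2)·(6.758014 + 9.130152) = 4.303820
y(0.3) ≈ 4.3038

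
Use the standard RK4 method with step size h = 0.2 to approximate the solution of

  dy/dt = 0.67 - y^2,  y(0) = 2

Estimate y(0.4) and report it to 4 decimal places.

RK4: k1 = f(t_n, y_n); k2 = f(t_n + h/2, y_n + (h/2)·k1); k3 = f(t_n + h/2, y_n + (h/2)·k2); k4 = f(t_n + h, y_n + h·k3); y_{n+1} = y_n + (h/6)·(k1 + 2k2 + 2k3 + k4).
t=0.000000, y=2.000000:
  k1 = f(0.000000, 2.000000) = -3.330000
  k2 = f(0.100000, 1.667000) = -2.108889
  k3 = f(0.100000, 1.789111) = -2.530919
  k4 = f(0.200000, 1.493816) = -1.561487
  y ← 2.000000 + (0.2/6)·(k1 + 2k2 + 2k3 + k4) = 1.527630
t=0.200000, y=1.527630:
  k1 = f(0.200000, 1.527630) = -1.663653
  k2 = f(0.300000, 1.361265) = -1.183041
  k3 = f(0.300000, 1.409326) = -1.316199
  k4 = f(0.400000, 1.264390) = -0.928682
  y ← 1.527630 + (0.2/6)·(k1 + 2k2 + 2k3 + k4) = 1.274603
y(0.4) ≈ 1.2746

1.2746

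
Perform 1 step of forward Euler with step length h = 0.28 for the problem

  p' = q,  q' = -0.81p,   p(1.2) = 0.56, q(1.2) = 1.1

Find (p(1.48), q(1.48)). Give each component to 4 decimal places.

Euler on (p,q): p_{n+1} = p_n + h·p', q_{n+1} = q_n + h·q'.
1.200000: (0.560000, 1.100000); f=(1.100000, -0.453600) → (0.868000, 0.972992)
(p(1.48), q(1.48)) ≈ (0.8680, 0.9730)

0.8680, 0.9730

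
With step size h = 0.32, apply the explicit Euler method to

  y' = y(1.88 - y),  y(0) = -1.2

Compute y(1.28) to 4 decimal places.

-148.3713

Euler: y_{n+1} = y_n + h·f(x_n, y_n).
x=0.000000, y=-1.200000: f=-3.696000 → y ← -1.200000 + 0.32·(-3.696000) = -2.382720
x=0.320000, y=-2.382720: f=-10.156868 → y ← -2.382720 + 0.32·(-10.156868) = -5.632918
x=0.640000, y=-5.632918: f=-42.319649 → y ← -5.632918 + 0.32·(-42.319649) = -19.175205
x=0.960000, y=-19.175205: f=-403.737889 → y ← -19.175205 + 0.32·(-403.737889) = -148.371330
y(1.28) ≈ -148.3713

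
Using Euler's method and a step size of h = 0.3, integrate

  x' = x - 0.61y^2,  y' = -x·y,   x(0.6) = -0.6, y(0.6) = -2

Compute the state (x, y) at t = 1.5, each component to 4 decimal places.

-6.0339, -6.5023

Euler on (x,y): x_{n+1} = x_n + h·x', y_{n+1} = y_n + h·y'.
0.600000: (-0.600000, -2.000000); f=(-3.040000, -1.200000) → (-1.512000, -2.360000)
0.900000: (-1.512000, -2.360000); f=(-4.909456, -3.568320) → (-2.984837, -3.430496)
1.200000: (-2.984837, -3.430496); f=(-10.163502, -10.239471) → (-6.033887, -6.502337)
(x(1.5), y(1.5)) ≈ (-6.0339, -6.5023)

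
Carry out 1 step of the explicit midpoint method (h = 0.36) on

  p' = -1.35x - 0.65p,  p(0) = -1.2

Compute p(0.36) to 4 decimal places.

Midpoint: k1 = f(x_n, p_n); k2 = f(x_n + h/2, p_n + (h/2)·k1); p_{n+1} = p_n + h·k2.
x=0.000000, p=-1.200000:
  k1 = f(0.000000, -1.200000) = 0.780000
  k2 = f(0.180000, -1.059600) = 0.445740
  p ← -1.200000 + 0.36·0.445740 = -1.039534
p(0.36) ≈ -1.0395

-1.0395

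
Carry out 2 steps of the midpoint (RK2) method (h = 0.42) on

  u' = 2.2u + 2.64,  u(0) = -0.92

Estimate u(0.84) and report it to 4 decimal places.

0.3475

Midpoint: k1 = f(x_n, u_n); k2 = f(x_n + h/2, u_n + (h/2)·k1); u_{n+1} = u_n + h·k2.
x=0.000000, u=-0.920000:
  k1 = f(0.000000, -0.920000) = 0.616000
  k2 = f(0.210000, -0.790640) = 0.900592
  u ← -0.920000 + 0.42·0.900592 = -0.541751
x=0.420000, u=-0.541751:
  k1 = f(0.420000, -0.541751) = 1.448147
  k2 = f(0.630000, -0.237640) = 2.117191
  u ← -0.541751 + 0.42·2.117191 = 0.347469
u(0.84) ≈ 0.3475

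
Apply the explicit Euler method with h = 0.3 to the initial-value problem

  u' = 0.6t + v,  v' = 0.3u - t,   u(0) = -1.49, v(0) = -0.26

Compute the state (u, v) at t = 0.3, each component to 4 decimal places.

Euler on (u,v): u_{n+1} = u_n + h·u', v_{n+1} = v_n + h·v'.
0.000000: (-1.490000, -0.260000); f=(-0.260000, -0.447000) → (-1.568000, -0.394100)
(u(0.3), v(0.3)) ≈ (-1.5680, -0.3941)

-1.5680, -0.3941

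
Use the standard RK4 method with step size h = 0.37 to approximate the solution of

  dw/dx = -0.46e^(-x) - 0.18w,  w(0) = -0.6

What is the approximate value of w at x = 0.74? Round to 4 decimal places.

RK4: k1 = f(x_n, w_n); k2 = f(x_n + h/2, w_n + (h/2)·k1); k3 = f(x_n + h/2, w_n + (h/2)·k2); k4 = f(x_n + h, w_n + h·k3); w_{n+1} = w_n + (h/6)·(k1 + 2k2 + 2k3 + k4).
x=0.000000, w=-0.600000:
  k1 = f(0.000000, -0.600000) = -0.352000
  k2 = f(0.185000, -0.665120) = -0.262586
  k3 = f(0.185000, -0.648578) = -0.265564
  k4 = f(0.370000, -0.698259) = -0.192051
  w ← -0.600000 + (0.37/6)·(k1 + 2k2 + 2k3 + k4) = -0.698688
x=0.370000, w=-0.698688:
  k1 = f(0.370000, -0.698688) = -0.191974
  k2 = f(0.555000, -0.734204) = -0.131917
  k3 = f(0.555000, -0.723093) = -0.133917
  k4 = f(0.740000, -0.748237) = -0.084790
  w ← -0.698688 + (0.37/6)·(k1 + 2k2 + 2k3 + k4) = -0.748542
w(0.74) ≈ -0.7485

-0.7485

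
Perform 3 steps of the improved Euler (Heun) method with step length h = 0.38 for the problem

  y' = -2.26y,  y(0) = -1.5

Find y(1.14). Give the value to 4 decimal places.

-0.1989

Heun: k1 = f(x_n, y_n); k2 = f(x_n + h, y_n + h·k1); y_{n+1} = y_n + (h/2)·(k1 + k2).
x=0.000000, y=-1.500000:
  k1 = f(0.000000, -1.500000) = 3.390000
  k2 = f(0.380000, -0.211800) = 0.478668
  y ← -1.500000 + (0.38/2)·(3.390000 + 0.478668) = -0.764953
x=0.380000, y=-0.764953:
  k1 = f(0.380000, -0.764953) = 1.728794
  k2 = f(0.760000, -0.108011) = 0.244106
  y ← -0.764953 + (0.38/2)·(1.728794 + 0.244106) = -0.390102
x=0.760000, y=-0.390102:
  k1 = f(0.760000, -0.390102) = 0.881631
  k2 = f(1.140000, -0.055082) = 0.124486
  y ← -0.390102 + (0.38/2)·(0.881631 + 0.124486) = -0.198940
y(1.14) ≈ -0.1989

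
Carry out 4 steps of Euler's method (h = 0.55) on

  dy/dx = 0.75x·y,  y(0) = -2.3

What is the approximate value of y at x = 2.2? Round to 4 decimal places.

-6.8943

Euler: y_{n+1} = y_n + h·f(x_n, y_n).
x=0.000000, y=-2.300000: f=0.000000 → y ← -2.300000 + 0.55·0.000000 = -2.300000
x=0.550000, y=-2.300000: f=-0.948750 → y ← -2.300000 + 0.55·(-0.948750) = -2.821813
x=1.100000, y=-2.821813: f=-2.327995 → y ← -2.821813 + 0.55·(-2.327995) = -4.102210
x=1.650000, y=-4.102210: f=-5.076485 → y ← -4.102210 + 0.55·(-5.076485) = -6.894277
y(2.2) ≈ -6.8943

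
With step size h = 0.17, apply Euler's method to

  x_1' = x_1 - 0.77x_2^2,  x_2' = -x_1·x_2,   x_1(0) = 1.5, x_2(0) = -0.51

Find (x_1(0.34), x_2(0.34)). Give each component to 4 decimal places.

1.9946, -0.2688

Euler on (x_1,x_2): x_1_{n+1} = x_1_n + h·x_1', x_2_{n+1} = x_2_n + h·x_2'.
0.000000: (1.500000, -0.510000); f=(1.299723, 0.765000) → (1.720953, -0.379950)
0.170000: (1.720953, -0.379950); f=(1.609794, 0.653876) → (1.994618, -0.268791)
(x_1(0.34), x_2(0.34)) ≈ (1.9946, -0.2688)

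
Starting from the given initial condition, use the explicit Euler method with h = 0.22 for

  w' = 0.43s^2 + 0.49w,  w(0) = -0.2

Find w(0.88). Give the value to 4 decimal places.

-0.2341

Euler: w_{n+1} = w_n + h·f(s_n, w_n).
s=0.000000, w=-0.200000: f=-0.098000 → w ← -0.200000 + 0.22·(-0.098000) = -0.221560
s=0.220000, w=-0.221560: f=-0.087752 → w ← -0.221560 + 0.22·(-0.087752) = -0.240866
s=0.440000, w=-0.240866: f=-0.034776 → w ← -0.240866 + 0.22·(-0.034776) = -0.248516
s=0.660000, w=-0.248516: f=0.065535 → w ← -0.248516 + 0.22·0.065535 = -0.234099
w(0.88) ≈ -0.2341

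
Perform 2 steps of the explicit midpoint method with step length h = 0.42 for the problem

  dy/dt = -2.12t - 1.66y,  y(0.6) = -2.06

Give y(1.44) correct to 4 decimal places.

Midpoint: k1 = f(t_n, y_n); k2 = f(t_n + h/2, y_n + (h/2)·k1); y_{n+1} = y_n + h·k2.
t=0.600000, y=-2.060000:
  k1 = f(0.600000, -2.060000) = 2.147600
  k2 = f(0.810000, -1.609004) = 0.953747
  y ← -2.060000 + 0.42·0.953747 = -1.659426
t=1.020000, y=-1.659426:
  k1 = f(1.020000, -1.659426) = 0.592248
  k2 = f(1.230000, -1.535054) = -0.059410
  y ← -1.659426 + 0.42·(-0.059410) = -1.684379
y(1.44) ≈ -1.6844

-1.6844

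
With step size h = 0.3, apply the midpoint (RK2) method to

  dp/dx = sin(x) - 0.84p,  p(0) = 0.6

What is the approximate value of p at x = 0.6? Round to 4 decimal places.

0.5191

Midpoint: k1 = f(x_n, p_n); k2 = f(x_n + h/2, p_n + (h/2)·k1); p_{n+1} = p_n + h·k2.
x=0.000000, p=0.600000:
  k1 = f(0.000000, 0.600000) = -0.504000
  k2 = f(0.150000, 0.524400) = -0.291058
  p ← 0.600000 + 0.3·(-0.291058) = 0.512683
x=0.300000, p=0.512683:
  k1 = f(0.300000, 0.512683) = -0.135133
  k2 = f(0.450000, 0.492413) = 0.021339
  p ← 0.512683 + 0.3·0.021339 = 0.519084
p(0.6) ≈ 0.5191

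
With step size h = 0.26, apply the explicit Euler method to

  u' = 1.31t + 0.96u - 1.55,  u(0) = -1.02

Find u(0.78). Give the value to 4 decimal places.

Euler: u_{n+1} = u_n + h·f(t_n, u_n).
t=0.000000, u=-1.020000: f=-2.529200 → u ← -1.020000 + 0.26·(-2.529200) = -1.677592
t=0.260000, u=-1.677592: f=-2.819888 → u ← -1.677592 + 0.26·(-2.819888) = -2.410763
t=0.520000, u=-2.410763: f=-3.183132 → u ← -2.410763 + 0.26·(-3.183132) = -3.238377
u(0.78) ≈ -3.2384

-3.2384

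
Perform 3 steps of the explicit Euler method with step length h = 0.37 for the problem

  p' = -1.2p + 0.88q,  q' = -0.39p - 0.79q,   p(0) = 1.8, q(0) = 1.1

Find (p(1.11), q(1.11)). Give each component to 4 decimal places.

Euler on (p,q): p_{n+1} = p_n + h·p', q_{n+1} = q_n + h·q'.
0.000000: (1.800000, 1.100000); f=(-1.192000, -1.571000) → (1.358960, 0.518730)
0.370000: (1.358960, 0.518730); f=(-1.174270, -0.939791) → (0.924480, 0.171007)
0.740000: (0.924480, 0.171007); f=(-0.958890, -0.495643) → (0.569691, -0.012381)
(p(1.11), q(1.11)) ≈ (0.5697, -0.0124)

0.5697, -0.0124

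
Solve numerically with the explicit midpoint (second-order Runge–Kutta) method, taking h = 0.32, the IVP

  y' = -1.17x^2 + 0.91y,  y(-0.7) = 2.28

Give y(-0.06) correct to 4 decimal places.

3.8477

Midpoint: k1 = f(x_n, y_n); k2 = f(x_n + h/2, y_n + (h/2)·k1); y_{n+1} = y_n + h·k2.
x=-0.700000, y=2.280000:
  k1 = f(-0.700000, 2.280000) = 1.501500
  k2 = f(-0.540000, 2.520240) = 1.952246
  y ← 2.280000 + 0.32·1.952246 = 2.904719
x=-0.380000, y=2.904719:
  k1 = f(-0.380000, 2.904719) = 2.474346
  k2 = f(-0.220000, 3.300614) = 2.946931
  y ← 2.904719 + 0.32·2.946931 = 3.847737
y(-0.06) ≈ 3.8477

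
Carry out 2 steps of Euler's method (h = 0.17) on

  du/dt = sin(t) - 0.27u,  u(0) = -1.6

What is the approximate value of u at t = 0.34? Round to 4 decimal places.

-1.4277

Euler: u_{n+1} = u_n + h·f(t_n, u_n).
t=0.000000, u=-1.600000: f=0.432000 → u ← -1.600000 + 0.17·0.432000 = -1.526560
t=0.170000, u=-1.526560: f=0.581354 → u ← -1.526560 + 0.17·0.581354 = -1.427730
u(0.34) ≈ -1.4277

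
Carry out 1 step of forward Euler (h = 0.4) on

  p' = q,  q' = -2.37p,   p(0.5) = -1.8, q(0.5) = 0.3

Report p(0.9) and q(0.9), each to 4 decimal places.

-1.6800, 2.0064

Euler on (p,q): p_{n+1} = p_n + h·p', q_{n+1} = q_n + h·q'.
0.500000: (-1.800000, 0.300000); f=(0.300000, 4.266000) → (-1.680000, 2.006400)
(p(0.9), q(0.9)) ≈ (-1.6800, 2.0064)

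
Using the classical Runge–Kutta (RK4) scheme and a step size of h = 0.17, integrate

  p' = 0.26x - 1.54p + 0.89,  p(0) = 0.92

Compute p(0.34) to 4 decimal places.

RK4: k1 = f(x_n, p_n); k2 = f(x_n + h/2, p_n + (h/2)·k1); k3 = f(x_n + h/2, p_n + (h/2)·k2); k4 = f(x_n + h, p_n + h·k3); p_{n+1} = p_n + (h/6)·(k1 + 2k2 + 2k3 + k4).
x=0.000000, p=0.920000:
  k1 = f(0.000000, 0.920000) = -0.526800
  k2 = f(0.085000, 0.875222) = -0.435742
  k3 = f(0.085000, 0.882962) = -0.447661
  k4 = f(0.170000, 0.843898) = -0.365402
  p ← 0.920000 + (0.17/6)·(k1 + 2k2 + 2k3 + k4) = 0.844661
x=0.170000, p=0.844661:
  k1 = f(0.170000, 0.844661) = -0.366579
  k2 = f(0.255000, 0.813502) = -0.296493
  k3 = f(0.255000, 0.819459) = -0.305668
  k4 = f(0.340000, 0.792698) = -0.242355
  p ← 0.844661 + (0.17/6)·(k1 + 2k2 + 2k3 + k4) = 0.793286
p(0.34) ≈ 0.7933

0.7933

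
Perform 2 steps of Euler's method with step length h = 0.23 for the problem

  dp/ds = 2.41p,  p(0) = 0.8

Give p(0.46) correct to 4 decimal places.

Euler: p_{n+1} = p_n + h·f(s_n, p_n).
s=0.000000, p=0.800000: f=1.928000 → p ← 0.800000 + 0.23·1.928000 = 1.243440
s=0.230000, p=1.243440: f=2.996690 → p ← 1.243440 + 0.23·2.996690 = 1.932679
p(0.46) ≈ 1.9327

1.9327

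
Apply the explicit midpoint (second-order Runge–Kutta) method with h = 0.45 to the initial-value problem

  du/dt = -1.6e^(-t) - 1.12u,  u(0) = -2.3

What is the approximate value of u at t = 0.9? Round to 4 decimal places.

Midpoint: k1 = f(t_n, u_n); k2 = f(t_n + h/2, u_n + (h/2)·k1); u_{n+1} = u_n + h·k2.
t=0.000000, u=-2.300000:
  k1 = f(0.000000, -2.300000) = 0.976000
  k2 = f(0.225000, -2.080400) = 1.052422
  u ← -2.300000 + 0.45·1.052422 = -1.826410
t=0.450000, u=-1.826410:
  k1 = f(0.450000, -1.826410) = 1.025374
  k2 = f(0.675000, -1.595701) = 0.972535
  u ← -1.826410 + 0.45·0.972535 = -1.388769
u(0.9) ≈ -1.3888

-1.3888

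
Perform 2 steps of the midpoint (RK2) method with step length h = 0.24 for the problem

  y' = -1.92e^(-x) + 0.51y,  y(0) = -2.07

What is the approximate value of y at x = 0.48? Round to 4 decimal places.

Midpoint: k1 = f(x_n, y_n); k2 = f(x_n + h/2, y_n + (h/2)·k1); y_{n+1} = y_n + h·k2.
x=0.000000, y=-2.070000:
  k1 = f(0.000000, -2.070000) = -2.975700
  k2 = f(0.120000, -2.427084) = -2.940700
  y ← -2.070000 + 0.24·(-2.940700) = -2.775768
x=0.240000, y=-2.775768:
  k1 = f(0.240000, -2.775768) = -2.925967
  k2 = f(0.360000, -3.126884) = -2.934249
  y ← -2.775768 + 0.24·(-2.934249) = -3.479988
y(0.48) ≈ -3.4800

-3.4800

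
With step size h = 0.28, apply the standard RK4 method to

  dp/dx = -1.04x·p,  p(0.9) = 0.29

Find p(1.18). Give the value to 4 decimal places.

0.2142

RK4: k1 = f(x_n, p_n); k2 = f(x_n + h/2, p_n + (h/2)·k1); k3 = f(x_n + h/2, p_n + (h/2)·k2); k4 = f(x_n + h, p_n + h·k3); p_{n+1} = p_n + (h/6)·(k1 + 2k2 + 2k3 + k4).
x=0.900000, p=0.290000:
  k1 = f(0.900000, 0.290000) = -0.271440
  k2 = f(1.040000, 0.251998) = -0.272561
  k3 = f(1.040000, 0.251841) = -0.272392
  k4 = f(1.180000, 0.213730) = -0.262290
  p ← 0.290000 + (0.28/6)·(k1 + 2k2 + 2k3 + k4) = 0.214230
p(1.18) ≈ 0.2142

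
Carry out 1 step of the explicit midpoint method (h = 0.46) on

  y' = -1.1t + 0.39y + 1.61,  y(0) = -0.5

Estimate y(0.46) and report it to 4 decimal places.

0.0929

Midpoint: k1 = f(t_n, y_n); k2 = f(t_n + h/2, y_n + (h/2)·k1); y_{n+1} = y_n + h·k2.
t=0.000000, y=-0.500000:
  k1 = f(0.000000, -0.500000) = 1.415000
  k2 = f(0.230000, -0.174550) = 1.288925
  y ← -0.500000 + 0.46·1.288925 = 0.092906
y(0.46) ≈ 0.0929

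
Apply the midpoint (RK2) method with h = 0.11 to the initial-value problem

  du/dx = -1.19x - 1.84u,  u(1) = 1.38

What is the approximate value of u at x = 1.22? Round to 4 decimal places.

0.6836

Midpoint: k1 = f(x_n, u_n); k2 = f(x_n + h/2, u_n + (h/2)·k1); u_{n+1} = u_n + h·k2.
x=1.000000, u=1.380000:
  k1 = f(1.000000, 1.380000) = -3.729200
  k2 = f(1.055000, 1.174894) = -3.417255
  u ← 1.380000 + 0.11·(-3.417255) = 1.004102
x=1.110000, u=1.004102:
  k1 = f(1.110000, 1.004102) = -3.168448
  k2 = f(1.165000, 0.829837) = -2.913251
  u ← 1.004102 + 0.11·(-2.913251) = 0.683644
u(1.22) ≈ 0.6836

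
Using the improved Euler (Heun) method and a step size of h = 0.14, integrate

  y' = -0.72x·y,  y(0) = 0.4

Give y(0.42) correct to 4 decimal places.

Heun: k1 = f(x_n, y_n); k2 = f(x_n + h, y_n + h·k1); y_{n+1} = y_n + (h/2)·(k1 + k2).
x=0.000000, y=0.400000:
  k1 = f(0.000000, 0.400000) = 0.000000
  k2 = f(0.140000, 0.400000) = -0.040320
  y ← 0.400000 + (0.14/2)·(0.000000 + (-0.040320)) = 0.397178
x=0.140000, y=0.397178:
  k1 = f(0.140000, 0.397178) = -0.040036
  k2 = f(0.280000, 0.391573) = -0.078941
  y ← 0.397178 + (0.14/2)·(-0.040036 + (-0.078941)) = 0.388849
x=0.280000, y=0.388849:
  k1 = f(0.280000, 0.388849) = -0.078392
  k2 = f(0.420000, 0.377874) = -0.114269
  y ← 0.388849 + (0.14/2)·(-0.078392 + (-0.114269)) = 0.375363
y(0.42) ≈ 0.3754

0.3754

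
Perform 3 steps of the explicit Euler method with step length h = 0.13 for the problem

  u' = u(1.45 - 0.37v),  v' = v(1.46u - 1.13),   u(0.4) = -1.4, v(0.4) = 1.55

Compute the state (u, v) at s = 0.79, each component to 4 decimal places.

Euler on (u,v): u_{n+1} = u_n + h·u', v_{n+1} = v_n + h·v'.
0.400000: (-1.400000, 1.550000); f=(-1.227100, -4.919700) → (-1.559523, 0.910439)
0.530000: (-1.559523, 0.910439); f=(-1.735964, -3.101778) → (-1.785198, 0.507208)
0.660000: (-1.785198, 0.507208); f=(-2.253515, -1.895126) → (-2.078155, 0.260841)
(u(0.79), v(0.79)) ≈ (-2.0782, 0.2608)

-2.0782, 0.2608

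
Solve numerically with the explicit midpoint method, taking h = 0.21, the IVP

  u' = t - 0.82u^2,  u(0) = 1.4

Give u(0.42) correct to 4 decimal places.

Midpoint: k1 = f(t_n, u_n); k2 = f(t_n + h/2, u_n + (h/2)·k1); u_{n+1} = u_n + h·k2.
t=0.000000, u=1.400000:
  k1 = f(0.000000, 1.400000) = -1.607200
  k2 = f(0.105000, 1.231244) = -1.138089
  u ← 1.400000 + 0.21·(-1.138089) = 1.161001
t=0.210000, u=1.161001:
  k1 = f(0.210000, 1.161001) = -0.895298
  k2 = f(0.315000, 1.066995) = -0.618552
  u ← 1.161001 + 0.21·(-0.618552) = 1.031105
u(0.42) ≈ 1.0311

1.0311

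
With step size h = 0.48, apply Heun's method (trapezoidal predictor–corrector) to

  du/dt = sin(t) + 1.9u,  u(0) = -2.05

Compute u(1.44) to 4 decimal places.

Heun: k1 = f(t_n, u_n); k2 = f(t_n + h, u_n + h·k1); u_{n+1} = u_n + (h/2)·(k1 + k2).
t=0.000000, u=-2.050000:
  k1 = f(0.000000, -2.050000) = -3.895000
  k2 = f(0.480000, -3.919600) = -6.985461
  u ← -2.050000 + (0.48/2)·(-3.895000 + (-6.985461)) = -4.661311
t=0.480000, u=-4.661311:
  k1 = f(0.480000, -4.661311) = -8.394711
  k2 = f(0.960000, -8.690772) = -15.693275
  u ← -4.661311 + (0.48/2)·(-8.394711 + (-15.693275)) = -10.442427
t=0.960000, u=-10.442427:
  k1 = f(0.960000, -10.442427) = -19.021420
  k2 = f(1.440000, -19.572709) = -36.196689
  u ← -10.442427 + (0.48/2)·(-19.021420 + (-36.196689)) = -23.694773
u(1.44) ≈ -23.6948

-23.6948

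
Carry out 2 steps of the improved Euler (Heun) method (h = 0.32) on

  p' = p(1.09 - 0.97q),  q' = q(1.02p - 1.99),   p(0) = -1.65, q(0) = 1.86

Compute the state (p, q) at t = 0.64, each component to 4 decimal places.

-2.1763, 0.4926

Heun on (p,q): k1 = f(t_n, state_n); k2 = f(t_n + h, state_n + h·k1); state_{n+1} = state_n + (h/2)·(k1 + k2).
0.000000: (-1.650000, 1.860000)
  k1 = (1.178430, -6.831780)
  predictor → (-1.272902, -0.326170)
  k2 = (-1.790190, 1.072563)
  → (-1.747882, 0.938525)
0.320000: (-1.747882, 0.938525)
  k1 = (-0.313973, -3.540905)
  predictor → (-1.848353, -0.194564)
  k2 = (-2.363540, 0.753999)
  → (-2.176284, 0.492620)
(p(0.64), q(0.64)) ≈ (-2.1763, 0.4926)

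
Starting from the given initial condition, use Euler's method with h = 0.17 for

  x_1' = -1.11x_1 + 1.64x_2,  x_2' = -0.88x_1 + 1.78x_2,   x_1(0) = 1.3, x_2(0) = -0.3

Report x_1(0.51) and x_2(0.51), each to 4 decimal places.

Euler on (x_1,x_2): x_1_{n+1} = x_1_n + h·x_1', x_2_{n+1} = x_2_n + h·x_2'.
0.000000: (1.300000, -0.300000); f=(-1.935000, -1.678000) → (0.971050, -0.585260)
0.170000: (0.971050, -0.585260); f=(-2.037692, -1.896287) → (0.624642, -0.907629)
0.340000: (0.624642, -0.907629); f=(-2.181864, -2.165264) → (0.253725, -1.275724)
(x_1(0.51), x_2(0.51)) ≈ (0.2537, -1.2757)

0.2537, -1.2757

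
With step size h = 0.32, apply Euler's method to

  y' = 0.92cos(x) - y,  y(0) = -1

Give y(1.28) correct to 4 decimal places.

Euler: y_{n+1} = y_n + h·f(x_n, y_n).
x=0.000000, y=-1.000000: f=1.920000 → y ← -1.000000 + 0.32·1.920000 = -0.385600
x=0.320000, y=-0.385600: f=1.258897 → y ← -0.385600 + 0.32·1.258897 = 0.017247
x=0.640000, y=0.017247: f=0.720681 → y ← 0.017247 + 0.32·0.720681 = 0.247865
x=0.960000, y=0.247865: f=0.279773 → y ← 0.247865 + 0.32·0.279773 = 0.337392
y(1.28) ≈ 0.3374

0.3374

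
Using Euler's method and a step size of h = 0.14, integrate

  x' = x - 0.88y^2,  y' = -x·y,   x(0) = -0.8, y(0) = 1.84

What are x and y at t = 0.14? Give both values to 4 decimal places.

Euler on (x,y): x_{n+1} = x_n + h·x', y_{n+1} = y_n + h·y'.
0.000000: (-0.800000, 1.840000); f=(-3.779328, 1.472000) → (-1.329106, 2.046080)
(x(0.14), y(0.14)) ≈ (-1.3291, 2.0461)

-1.3291, 2.0461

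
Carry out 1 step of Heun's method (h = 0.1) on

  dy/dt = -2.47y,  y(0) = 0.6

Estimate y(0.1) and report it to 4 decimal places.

0.4701

Heun: k1 = f(t_n, y_n); k2 = f(t_n + h, y_n + h·k1); y_{n+1} = y_n + (h/2)·(k1 + k2).
t=0.000000, y=0.600000:
  k1 = f(0.000000, 0.600000) = -1.482000
  k2 = f(0.100000, 0.451800) = -1.115946
  y ← 0.600000 + (0.1/2)·(-1.482000 + (-1.115946)) = 0.470103
y(0.1) ≈ 0.4701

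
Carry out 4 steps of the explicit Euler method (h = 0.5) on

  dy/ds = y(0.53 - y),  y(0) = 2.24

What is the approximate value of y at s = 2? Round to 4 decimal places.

Euler: y_{n+1} = y_n + h·f(s_n, y_n).
s=0.000000, y=2.240000: f=-3.830400 → y ← 2.240000 + 0.5·(-3.830400) = 0.324800
s=0.500000, y=0.324800: f=0.066649 → y ← 0.324800 + 0.5·0.066649 = 0.358124
s=1.000000, y=0.358124: f=0.061553 → y ← 0.358124 + 0.5·0.061553 = 0.388901
s=1.500000, y=0.388901: f=0.054874 → y ← 0.388901 + 0.5·0.054874 = 0.416338
y(2) ≈ 0.4163

0.4163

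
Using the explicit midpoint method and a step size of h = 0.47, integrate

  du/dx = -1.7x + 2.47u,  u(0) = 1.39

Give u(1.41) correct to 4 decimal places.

26.5650

Midpoint: k1 = f(x_n, u_n); k2 = f(x_n + h/2, u_n + (h/2)·k1); u_{n+1} = u_n + h·k2.
x=0.000000, u=1.390000:
  k1 = f(0.000000, 1.390000) = 3.433300
  k2 = f(0.235000, 2.196826) = 5.026659
  u ← 1.390000 + 0.47·5.026659 = 3.752530
x=0.470000, u=3.752530:
  k1 = f(0.470000, 3.752530) = 8.469748
  k2 = f(0.705000, 5.742921) = 12.986514
  u ← 3.752530 + 0.47·12.986514 = 9.856191
x=0.940000, u=9.856191:
  k1 = f(0.940000, 9.856191) = 22.746792
  k2 = f(1.175000, 15.201687) = 35.550668
  u ← 9.856191 + 0.47·35.550668 = 26.565005
u(1.41) ≈ 26.5650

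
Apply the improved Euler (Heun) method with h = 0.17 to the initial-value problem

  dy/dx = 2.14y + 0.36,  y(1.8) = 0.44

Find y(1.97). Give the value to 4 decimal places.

0.7015

Heun: k1 = f(x_n, y_n); k2 = f(x_n + h, y_n + h·k1); y_{n+1} = y_n + (h/2)·(k1 + k2).
x=1.800000, y=0.440000:
  k1 = f(1.800000, 0.440000) = 1.301600
  k2 = f(1.970000, 0.661272) = 1.775122
  y ← 0.440000 + (0.17/2)·(1.301600 + 1.775122) = 0.701521
y(1.97) ≈ 0.7015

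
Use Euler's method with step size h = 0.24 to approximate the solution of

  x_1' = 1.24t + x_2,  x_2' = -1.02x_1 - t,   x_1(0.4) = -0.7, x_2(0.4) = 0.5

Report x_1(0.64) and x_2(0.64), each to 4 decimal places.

-0.4610, 0.5754

Euler on (x_1,x_2): x_1_{n+1} = x_1_n + h·x_1', x_2_{n+1} = x_2_n + h·x_2'.
0.400000: (-0.700000, 0.500000); f=(0.996000, 0.314000) → (-0.460960, 0.575360)
(x_1(0.64), x_2(0.64)) ≈ (-0.4610, 0.5754)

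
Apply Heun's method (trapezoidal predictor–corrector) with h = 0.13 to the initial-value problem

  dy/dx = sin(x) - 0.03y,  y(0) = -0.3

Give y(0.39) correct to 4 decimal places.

-0.2218

Heun: k1 = f(x_n, y_n); k2 = f(x_n + h, y_n + h·k1); y_{n+1} = y_n + (h/2)·(k1 + k2).
x=0.000000, y=-0.300000:
  k1 = f(0.000000, -0.300000) = 0.009000
  k2 = f(0.130000, -0.298830) = 0.138599
  y ← -0.300000 + (0.13/2)·(0.009000 + 0.138599) = -0.290406
x=0.130000, y=-0.290406:
  k1 = f(0.130000, -0.290406) = 0.138346
  k2 = f(0.260000, -0.272421) = 0.265253
  y ← -0.290406 + (0.13/2)·(0.138346 + 0.265253) = -0.264172
x=0.260000, y=-0.264172:
  k1 = f(0.260000, -0.264172) = 0.265006
  k2 = f(0.390000, -0.229721) = 0.387080
  y ← -0.264172 + (0.13/2)·(0.265006 + 0.387080) = -0.221787
y(0.39) ≈ -0.2218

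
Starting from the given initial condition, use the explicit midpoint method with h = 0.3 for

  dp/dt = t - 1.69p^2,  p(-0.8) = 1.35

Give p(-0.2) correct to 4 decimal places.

0.5713

Midpoint: k1 = f(t_n, p_n); k2 = f(t_n + h/2, p_n + (h/2)·k1); p_{n+1} = p_n + h·k2.
t=-0.800000, p=1.350000:
  k1 = f(-0.800000, 1.350000) = -3.880025
  k2 = f(-0.650000, 0.767996) = -1.646793
  p ← 1.350000 + 0.3·(-1.646793) = 0.855962
t=-0.500000, p=0.855962:
  k1 = f(-0.500000, 0.855962) = -1.738214
  k2 = f(-0.350000, 0.595230) = -0.948765
  p ← 0.855962 + 0.3·(-0.948765) = 0.571333
p(-0.2) ≈ 0.5713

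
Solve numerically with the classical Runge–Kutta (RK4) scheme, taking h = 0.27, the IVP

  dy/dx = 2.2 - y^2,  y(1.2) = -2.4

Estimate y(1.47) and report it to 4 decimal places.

RK4: k1 = f(x_n, y_n); k2 = f(x_n + h/2, y_n + (h/2)·k1); k3 = f(x_n + h/2, y_n + (h/2)·k2); k4 = f(x_n + h, y_n + h·k3); y_{n+1} = y_n + (h/6)·(k1 + 2k2 + 2k3 + k4).
x=1.200000, y=-2.400000:
  k1 = f(1.200000, -2.400000) = -3.560000
  k2 = f(1.335000, -2.880600) = -6.097856
  k3 = f(1.335000, -3.223211) = -8.189087
  k4 = f(1.470000, -4.611053) = -19.061813
  y ← -2.400000 + (0.27/6)·(k1 + 2k2 + 2k3 + k4) = -4.703806
y(1.47) ≈ -4.7038

-4.7038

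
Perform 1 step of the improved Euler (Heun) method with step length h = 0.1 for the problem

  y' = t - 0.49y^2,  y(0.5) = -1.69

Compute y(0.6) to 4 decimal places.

Heun: k1 = f(t_n, y_n); k2 = f(t_n + h, y_n + h·k1); y_{n+1} = y_n + (h/2)·(k1 + k2).
t=0.500000, y=-1.690000:
  k1 = f(0.500000, -1.690000) = -0.899489
  k2 = f(0.600000, -1.779949) = -0.952427
  y ← -1.690000 + (0.1/2)·(-0.899489 + (-0.952427)) = -1.782596
y(0.6) ≈ -1.7826

-1.7826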